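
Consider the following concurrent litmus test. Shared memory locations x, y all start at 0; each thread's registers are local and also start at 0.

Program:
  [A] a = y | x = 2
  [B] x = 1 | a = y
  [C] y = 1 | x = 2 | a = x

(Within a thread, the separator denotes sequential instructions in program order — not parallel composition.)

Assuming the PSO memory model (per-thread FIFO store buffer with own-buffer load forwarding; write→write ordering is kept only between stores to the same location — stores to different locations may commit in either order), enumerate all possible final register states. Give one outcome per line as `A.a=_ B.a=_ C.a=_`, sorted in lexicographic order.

A.a=0 B.a=0 C.a=1
A.a=0 B.a=0 C.a=2
A.a=0 B.a=1 C.a=1
A.a=0 B.a=1 C.a=2
A.a=1 B.a=0 C.a=1
A.a=1 B.a=0 C.a=2
A.a=1 B.a=1 C.a=1
A.a=1 B.a=1 C.a=2

outcome vector order: (A.a,B.a,C.a)
|PSO outcomes| = 8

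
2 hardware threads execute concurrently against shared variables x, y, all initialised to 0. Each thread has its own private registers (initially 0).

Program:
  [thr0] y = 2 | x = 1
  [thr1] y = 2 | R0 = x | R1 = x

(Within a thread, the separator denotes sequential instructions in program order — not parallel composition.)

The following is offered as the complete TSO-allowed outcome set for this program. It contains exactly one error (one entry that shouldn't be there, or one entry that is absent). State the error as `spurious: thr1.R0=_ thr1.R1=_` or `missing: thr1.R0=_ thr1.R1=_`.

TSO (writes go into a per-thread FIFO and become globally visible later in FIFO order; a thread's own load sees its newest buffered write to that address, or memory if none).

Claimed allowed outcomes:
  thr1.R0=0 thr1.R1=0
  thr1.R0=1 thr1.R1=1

missing: thr1.R0=0 thr1.R1=1

outcome vector order: (thr1.R0,thr1.R1)
under TSO → (0,0), (0,1), (1,1)
TSO∖claimed = {(0,1)}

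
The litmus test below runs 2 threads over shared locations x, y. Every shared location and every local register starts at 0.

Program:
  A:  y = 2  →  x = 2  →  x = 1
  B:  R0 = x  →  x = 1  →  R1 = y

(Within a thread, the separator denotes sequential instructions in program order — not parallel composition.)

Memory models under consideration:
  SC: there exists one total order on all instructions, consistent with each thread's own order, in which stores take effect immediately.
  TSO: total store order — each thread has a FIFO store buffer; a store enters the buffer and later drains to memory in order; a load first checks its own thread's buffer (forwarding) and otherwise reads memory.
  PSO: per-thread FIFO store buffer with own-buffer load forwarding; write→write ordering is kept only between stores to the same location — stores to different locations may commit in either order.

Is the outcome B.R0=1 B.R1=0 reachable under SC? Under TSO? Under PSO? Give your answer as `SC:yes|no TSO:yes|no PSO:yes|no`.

SC:no TSO:no PSO:yes

outcome vector order: (B.R0,B.R1)
SC (4): 0/0; 0/2; 1/2; 2/2
TSO (4): 0/0; 0/2; 1/2; 2/2
PSO (6): 0/0; 0/2; 1/0; 1/2; 2/0; 2/2
target 1/0 ∈ {PSO}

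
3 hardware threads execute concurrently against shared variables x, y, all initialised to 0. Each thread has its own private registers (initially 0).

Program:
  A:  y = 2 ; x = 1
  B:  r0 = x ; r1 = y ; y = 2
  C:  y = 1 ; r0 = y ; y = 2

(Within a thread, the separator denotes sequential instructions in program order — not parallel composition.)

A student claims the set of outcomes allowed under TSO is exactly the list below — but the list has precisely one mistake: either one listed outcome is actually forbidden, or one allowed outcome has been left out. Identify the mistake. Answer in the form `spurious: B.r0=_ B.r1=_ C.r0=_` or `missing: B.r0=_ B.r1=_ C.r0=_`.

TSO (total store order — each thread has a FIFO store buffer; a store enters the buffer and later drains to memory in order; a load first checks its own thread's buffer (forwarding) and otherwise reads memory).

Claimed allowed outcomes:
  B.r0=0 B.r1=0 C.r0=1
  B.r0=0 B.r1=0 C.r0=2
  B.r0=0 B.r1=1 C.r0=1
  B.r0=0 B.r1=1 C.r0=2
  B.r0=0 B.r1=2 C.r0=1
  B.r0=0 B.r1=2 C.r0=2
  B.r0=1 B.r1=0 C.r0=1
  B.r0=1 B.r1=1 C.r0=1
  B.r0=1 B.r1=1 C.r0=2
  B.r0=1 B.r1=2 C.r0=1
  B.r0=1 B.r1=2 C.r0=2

outcome vector order: (B.r0,B.r1,C.r0)
TSO (10): <0 0 1> <0 0 2> <0 1 1> <0 1 2> <0 2 1> <0 2 2> <1 1 1> <1 1 2> <1 2 1> <1 2 2>
claimed∖TSO = {<1 0 1>}

spurious: B.r0=1 B.r1=0 C.r0=1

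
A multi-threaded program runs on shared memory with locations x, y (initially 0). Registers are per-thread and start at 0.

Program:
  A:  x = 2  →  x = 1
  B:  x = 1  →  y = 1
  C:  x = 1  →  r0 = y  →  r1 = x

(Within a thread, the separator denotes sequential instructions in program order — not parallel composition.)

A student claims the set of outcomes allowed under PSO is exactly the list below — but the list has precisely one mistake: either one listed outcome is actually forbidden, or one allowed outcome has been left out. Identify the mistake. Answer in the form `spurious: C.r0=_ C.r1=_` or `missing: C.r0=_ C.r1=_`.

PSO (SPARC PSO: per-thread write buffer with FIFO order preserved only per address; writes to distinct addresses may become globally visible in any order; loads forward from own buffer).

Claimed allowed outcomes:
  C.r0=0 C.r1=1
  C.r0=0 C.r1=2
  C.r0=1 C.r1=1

outcome vector order: (C.r0,C.r1)
[PSO] allowed = {0/1 0/2 1/1 1/2}
PSO∖claimed = {1/2}

missing: C.r0=1 C.r1=2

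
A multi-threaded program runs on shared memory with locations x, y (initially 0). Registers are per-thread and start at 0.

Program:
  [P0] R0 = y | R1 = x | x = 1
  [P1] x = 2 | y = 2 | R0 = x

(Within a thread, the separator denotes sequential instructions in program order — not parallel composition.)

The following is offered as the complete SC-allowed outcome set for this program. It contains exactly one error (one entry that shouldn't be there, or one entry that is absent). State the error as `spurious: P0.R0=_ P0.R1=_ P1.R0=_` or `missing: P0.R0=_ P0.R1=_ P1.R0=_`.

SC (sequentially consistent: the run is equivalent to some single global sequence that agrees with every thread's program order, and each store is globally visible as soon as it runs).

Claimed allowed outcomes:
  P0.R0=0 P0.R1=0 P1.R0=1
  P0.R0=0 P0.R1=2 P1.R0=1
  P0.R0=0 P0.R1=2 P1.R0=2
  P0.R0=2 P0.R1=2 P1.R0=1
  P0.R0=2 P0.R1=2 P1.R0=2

outcome vector order: (P0.R0,P0.R1,P1.R0)
SC: 6 outcomes — {(0,0,1); (0,0,2); (0,2,1); (0,2,2); (2,2,1); (2,2,2)}
SC∖claimed = {(0,0,2)}

missing: P0.R0=0 P0.R1=0 P1.R0=2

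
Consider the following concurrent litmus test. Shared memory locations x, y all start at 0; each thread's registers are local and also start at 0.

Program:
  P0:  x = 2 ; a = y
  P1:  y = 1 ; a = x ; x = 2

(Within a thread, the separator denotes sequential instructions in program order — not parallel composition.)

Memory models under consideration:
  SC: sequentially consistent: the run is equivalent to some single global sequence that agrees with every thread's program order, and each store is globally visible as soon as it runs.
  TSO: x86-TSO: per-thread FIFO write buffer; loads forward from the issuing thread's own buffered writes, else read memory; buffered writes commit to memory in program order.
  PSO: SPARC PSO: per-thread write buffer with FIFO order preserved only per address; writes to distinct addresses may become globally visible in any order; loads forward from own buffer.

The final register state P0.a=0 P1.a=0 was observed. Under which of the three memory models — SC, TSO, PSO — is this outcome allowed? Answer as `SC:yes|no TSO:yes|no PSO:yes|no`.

SC:no TSO:yes PSO:yes

outcome vector order: (P0.a,P1.a)
[SC] allowed = {02 10 12}
[TSO] allowed = {00 02 10 12}
[PSO] allowed = {00 02 10 12}
target 00 ∈ {TSO,PSO}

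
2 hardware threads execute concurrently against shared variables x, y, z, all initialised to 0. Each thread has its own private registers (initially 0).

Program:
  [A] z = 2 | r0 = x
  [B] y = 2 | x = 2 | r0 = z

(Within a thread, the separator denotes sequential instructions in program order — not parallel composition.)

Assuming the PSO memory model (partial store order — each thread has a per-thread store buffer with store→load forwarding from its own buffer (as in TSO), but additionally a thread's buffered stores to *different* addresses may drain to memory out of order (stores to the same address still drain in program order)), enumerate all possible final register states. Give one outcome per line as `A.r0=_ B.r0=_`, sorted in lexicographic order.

outcome vector order: (A.r0,B.r0)
|PSO outcomes| = 4

A.r0=0 B.r0=0
A.r0=0 B.r0=2
A.r0=2 B.r0=0
A.r0=2 B.r0=2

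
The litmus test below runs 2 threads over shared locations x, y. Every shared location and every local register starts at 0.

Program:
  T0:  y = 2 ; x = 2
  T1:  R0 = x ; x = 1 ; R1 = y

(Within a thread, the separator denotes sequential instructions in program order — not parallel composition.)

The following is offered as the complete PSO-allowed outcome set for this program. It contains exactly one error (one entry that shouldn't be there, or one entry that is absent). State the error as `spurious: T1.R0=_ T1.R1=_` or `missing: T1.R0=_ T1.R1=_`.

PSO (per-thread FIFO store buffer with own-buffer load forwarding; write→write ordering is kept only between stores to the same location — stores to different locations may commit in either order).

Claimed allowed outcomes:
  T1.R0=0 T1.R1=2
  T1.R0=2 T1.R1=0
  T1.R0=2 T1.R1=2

missing: T1.R0=0 T1.R1=0

outcome vector order: (T1.R0,T1.R1)
under PSO → 00, 02, 20, 22
PSO∖claimed = {00}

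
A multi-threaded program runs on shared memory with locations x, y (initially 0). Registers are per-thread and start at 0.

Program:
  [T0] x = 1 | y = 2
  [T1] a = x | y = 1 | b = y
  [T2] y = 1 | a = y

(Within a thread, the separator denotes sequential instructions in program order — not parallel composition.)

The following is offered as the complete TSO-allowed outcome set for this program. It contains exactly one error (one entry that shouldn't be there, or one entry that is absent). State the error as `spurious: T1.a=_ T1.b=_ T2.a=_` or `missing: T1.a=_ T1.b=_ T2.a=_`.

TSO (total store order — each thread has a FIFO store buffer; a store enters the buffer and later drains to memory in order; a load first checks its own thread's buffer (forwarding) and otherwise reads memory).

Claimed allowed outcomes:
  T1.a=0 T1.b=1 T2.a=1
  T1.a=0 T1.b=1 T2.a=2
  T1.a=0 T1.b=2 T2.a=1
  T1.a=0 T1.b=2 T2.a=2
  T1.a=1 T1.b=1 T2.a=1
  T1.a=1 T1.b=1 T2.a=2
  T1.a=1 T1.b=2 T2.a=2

outcome vector order: (T1.a,T1.b,T2.a)
[TSO] allowed = {011; 012; 021; 022; 111; 112; 121; 122}
TSO∖claimed = {121}

missing: T1.a=1 T1.b=2 T2.a=1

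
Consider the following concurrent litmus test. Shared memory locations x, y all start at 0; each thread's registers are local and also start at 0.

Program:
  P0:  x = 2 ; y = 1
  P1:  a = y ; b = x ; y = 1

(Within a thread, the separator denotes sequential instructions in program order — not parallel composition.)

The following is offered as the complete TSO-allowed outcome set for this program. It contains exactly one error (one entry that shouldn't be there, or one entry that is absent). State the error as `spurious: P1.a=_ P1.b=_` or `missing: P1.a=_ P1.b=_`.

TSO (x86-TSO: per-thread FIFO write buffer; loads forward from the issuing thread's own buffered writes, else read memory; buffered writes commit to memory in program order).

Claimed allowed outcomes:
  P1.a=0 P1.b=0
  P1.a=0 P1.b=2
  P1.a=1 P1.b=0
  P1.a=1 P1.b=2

spurious: P1.a=1 P1.b=0

outcome vector order: (P1.a,P1.b)
under TSO → 00; 02; 12
claimed∖TSO = {10}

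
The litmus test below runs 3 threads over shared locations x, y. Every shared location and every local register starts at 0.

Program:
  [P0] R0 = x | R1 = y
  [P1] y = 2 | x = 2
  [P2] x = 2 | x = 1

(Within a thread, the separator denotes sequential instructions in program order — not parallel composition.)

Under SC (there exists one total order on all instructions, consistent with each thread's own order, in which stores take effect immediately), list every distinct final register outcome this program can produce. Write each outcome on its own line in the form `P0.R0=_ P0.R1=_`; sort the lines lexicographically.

P0.R0=0 P0.R1=0
P0.R0=0 P0.R1=2
P0.R0=1 P0.R1=0
P0.R0=1 P0.R1=2
P0.R0=2 P0.R1=0
P0.R0=2 P0.R1=2

outcome vector order: (P0.R0,P0.R1)
|SC outcomes| = 6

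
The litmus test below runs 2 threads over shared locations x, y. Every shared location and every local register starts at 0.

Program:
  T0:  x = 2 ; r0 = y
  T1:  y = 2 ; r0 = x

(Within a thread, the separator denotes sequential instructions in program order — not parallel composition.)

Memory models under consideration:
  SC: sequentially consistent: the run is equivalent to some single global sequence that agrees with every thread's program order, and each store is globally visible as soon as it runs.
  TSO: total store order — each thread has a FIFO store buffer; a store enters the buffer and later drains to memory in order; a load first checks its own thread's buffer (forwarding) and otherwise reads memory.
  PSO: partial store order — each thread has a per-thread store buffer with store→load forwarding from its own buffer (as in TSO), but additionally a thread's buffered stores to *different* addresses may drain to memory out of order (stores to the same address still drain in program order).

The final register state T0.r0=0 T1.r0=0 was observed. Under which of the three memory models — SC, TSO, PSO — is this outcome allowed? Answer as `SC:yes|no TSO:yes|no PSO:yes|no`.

SC:no TSO:yes PSO:yes

outcome vector order: (T0.r0,T1.r0)
SC: 3 outcomes — {0/2 2/0 2/2}
TSO: 4 outcomes — {0/0 0/2 2/0 2/2}
PSO: 4 outcomes — {0/0 0/2 2/0 2/2}
target 0/0 ∈ {TSO,PSO}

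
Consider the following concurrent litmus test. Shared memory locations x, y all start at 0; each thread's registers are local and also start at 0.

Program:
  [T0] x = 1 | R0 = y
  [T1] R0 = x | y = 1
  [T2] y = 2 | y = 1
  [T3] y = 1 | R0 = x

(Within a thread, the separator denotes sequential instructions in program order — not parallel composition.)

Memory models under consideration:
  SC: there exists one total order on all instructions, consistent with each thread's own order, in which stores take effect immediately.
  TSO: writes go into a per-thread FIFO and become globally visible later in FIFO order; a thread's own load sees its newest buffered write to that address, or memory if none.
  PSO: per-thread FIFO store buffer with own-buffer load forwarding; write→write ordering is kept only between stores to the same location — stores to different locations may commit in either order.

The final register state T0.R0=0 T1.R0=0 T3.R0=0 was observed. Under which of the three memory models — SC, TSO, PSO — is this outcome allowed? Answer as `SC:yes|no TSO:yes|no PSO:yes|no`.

SC:no TSO:yes PSO:yes

outcome vector order: (T0.R0,T1.R0,T3.R0)
SC: 10 outcomes — {(0,0,1); (0,1,1); (1,0,0); (1,0,1); (1,1,0); (1,1,1); (2,0,0); (2,0,1); (2,1,0); (2,1,1)}
TSO: 12 outcomes — {(0,0,0); (0,0,1); (0,1,0); (0,1,1); (1,0,0); (1,0,1); (1,1,0); (1,1,1); (2,0,0); (2,0,1); (2,1,0); (2,1,1)}
PSO: 12 outcomes — {(0,0,0); (0,0,1); (0,1,0); (0,1,1); (1,0,0); (1,0,1); (1,1,0); (1,1,1); (2,0,0); (2,0,1); (2,1,0); (2,1,1)}
target (0,0,0) ∈ {TSO,PSO}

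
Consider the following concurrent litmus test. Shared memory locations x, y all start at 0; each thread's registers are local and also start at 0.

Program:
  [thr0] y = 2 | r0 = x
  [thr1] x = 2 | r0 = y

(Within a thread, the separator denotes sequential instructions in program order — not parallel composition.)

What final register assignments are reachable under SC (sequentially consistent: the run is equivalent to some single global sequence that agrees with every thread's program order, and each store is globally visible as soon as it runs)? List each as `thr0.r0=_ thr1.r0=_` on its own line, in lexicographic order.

outcome vector order: (thr0.r0,thr1.r0)
|SC outcomes| = 3

thr0.r0=0 thr1.r0=2
thr0.r0=2 thr1.r0=0
thr0.r0=2 thr1.r0=2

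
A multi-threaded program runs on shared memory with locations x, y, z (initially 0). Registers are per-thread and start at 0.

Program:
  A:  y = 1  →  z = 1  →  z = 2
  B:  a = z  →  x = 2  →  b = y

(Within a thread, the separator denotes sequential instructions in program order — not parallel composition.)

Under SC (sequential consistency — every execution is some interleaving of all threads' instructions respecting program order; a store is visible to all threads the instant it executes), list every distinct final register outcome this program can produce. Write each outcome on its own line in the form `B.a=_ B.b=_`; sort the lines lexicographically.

outcome vector order: (B.a,B.b)
|SC outcomes| = 4

B.a=0 B.b=0
B.a=0 B.b=1
B.a=1 B.b=1
B.a=2 B.b=1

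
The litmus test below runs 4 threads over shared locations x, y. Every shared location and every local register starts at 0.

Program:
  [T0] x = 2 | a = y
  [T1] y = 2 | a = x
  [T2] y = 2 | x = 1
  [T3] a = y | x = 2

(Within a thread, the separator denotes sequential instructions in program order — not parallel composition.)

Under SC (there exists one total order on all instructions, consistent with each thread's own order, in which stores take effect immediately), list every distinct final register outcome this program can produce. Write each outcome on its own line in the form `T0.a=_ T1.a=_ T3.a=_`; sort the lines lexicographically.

outcome vector order: (T0.a,T1.a,T3.a)
|SC outcomes| = 10

T0.a=0 T1.a=1 T3.a=0
T0.a=0 T1.a=1 T3.a=2
T0.a=0 T1.a=2 T3.a=0
T0.a=0 T1.a=2 T3.a=2
T0.a=2 T1.a=0 T3.a=0
T0.a=2 T1.a=0 T3.a=2
T0.a=2 T1.a=1 T3.a=0
T0.a=2 T1.a=1 T3.a=2
T0.a=2 T1.a=2 T3.a=0
T0.a=2 T1.a=2 T3.a=2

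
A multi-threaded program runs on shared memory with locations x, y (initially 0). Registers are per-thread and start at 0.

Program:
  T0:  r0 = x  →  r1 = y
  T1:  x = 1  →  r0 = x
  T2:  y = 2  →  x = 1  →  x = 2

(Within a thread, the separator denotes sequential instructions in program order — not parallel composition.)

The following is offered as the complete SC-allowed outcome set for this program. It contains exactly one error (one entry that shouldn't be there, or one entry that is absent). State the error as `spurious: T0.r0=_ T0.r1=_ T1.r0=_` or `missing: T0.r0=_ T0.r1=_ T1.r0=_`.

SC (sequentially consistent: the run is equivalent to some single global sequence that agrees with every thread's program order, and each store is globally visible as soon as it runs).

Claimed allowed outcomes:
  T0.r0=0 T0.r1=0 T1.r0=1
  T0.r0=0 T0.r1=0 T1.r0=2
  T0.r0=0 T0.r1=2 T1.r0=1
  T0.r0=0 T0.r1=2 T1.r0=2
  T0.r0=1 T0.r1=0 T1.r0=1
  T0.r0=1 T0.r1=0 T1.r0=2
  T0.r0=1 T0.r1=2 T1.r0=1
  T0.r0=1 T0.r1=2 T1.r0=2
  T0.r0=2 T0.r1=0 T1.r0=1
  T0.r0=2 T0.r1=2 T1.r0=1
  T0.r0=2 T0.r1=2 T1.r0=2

spurious: T0.r0=2 T0.r1=0 T1.r0=1

outcome vector order: (T0.r0,T0.r1,T1.r0)
under SC → 001; 002; 021; 022; 101; 102; 121; 122; 221; 222
claimed∖SC = {201}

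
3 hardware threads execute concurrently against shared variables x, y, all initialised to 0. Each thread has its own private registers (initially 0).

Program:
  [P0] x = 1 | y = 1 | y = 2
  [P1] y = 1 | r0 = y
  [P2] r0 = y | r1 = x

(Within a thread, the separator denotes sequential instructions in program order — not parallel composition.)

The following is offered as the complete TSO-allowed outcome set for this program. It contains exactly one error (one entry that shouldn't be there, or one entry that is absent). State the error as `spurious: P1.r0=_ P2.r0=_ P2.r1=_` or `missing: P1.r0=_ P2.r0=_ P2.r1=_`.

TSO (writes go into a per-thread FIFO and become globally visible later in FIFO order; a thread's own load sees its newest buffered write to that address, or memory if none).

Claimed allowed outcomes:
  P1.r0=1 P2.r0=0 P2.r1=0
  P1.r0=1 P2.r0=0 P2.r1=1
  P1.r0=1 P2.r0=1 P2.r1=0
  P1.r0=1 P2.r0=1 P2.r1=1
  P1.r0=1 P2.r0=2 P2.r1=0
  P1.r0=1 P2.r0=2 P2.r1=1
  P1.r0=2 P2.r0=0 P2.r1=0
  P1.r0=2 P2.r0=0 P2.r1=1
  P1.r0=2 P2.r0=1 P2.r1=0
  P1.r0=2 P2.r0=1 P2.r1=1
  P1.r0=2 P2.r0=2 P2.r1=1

outcome vector order: (P1.r0,P2.r0,P2.r1)
[TSO] allowed = {1/0/0; 1/0/1; 1/1/0; 1/1/1; 1/2/1; 2/0/0; 2/0/1; 2/1/0; 2/1/1; 2/2/1}
claimed∖TSO = {1/2/0}

spurious: P1.r0=1 P2.r0=2 P2.r1=0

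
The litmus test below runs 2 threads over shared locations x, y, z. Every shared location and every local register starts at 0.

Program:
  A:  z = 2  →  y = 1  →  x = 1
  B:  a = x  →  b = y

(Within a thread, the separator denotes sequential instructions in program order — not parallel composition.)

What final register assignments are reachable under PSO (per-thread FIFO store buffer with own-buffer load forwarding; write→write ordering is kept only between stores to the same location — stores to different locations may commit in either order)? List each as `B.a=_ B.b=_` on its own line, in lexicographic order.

outcome vector order: (B.a,B.b)
|PSO outcomes| = 4

B.a=0 B.b=0
B.a=0 B.b=1
B.a=1 B.b=0
B.a=1 B.b=1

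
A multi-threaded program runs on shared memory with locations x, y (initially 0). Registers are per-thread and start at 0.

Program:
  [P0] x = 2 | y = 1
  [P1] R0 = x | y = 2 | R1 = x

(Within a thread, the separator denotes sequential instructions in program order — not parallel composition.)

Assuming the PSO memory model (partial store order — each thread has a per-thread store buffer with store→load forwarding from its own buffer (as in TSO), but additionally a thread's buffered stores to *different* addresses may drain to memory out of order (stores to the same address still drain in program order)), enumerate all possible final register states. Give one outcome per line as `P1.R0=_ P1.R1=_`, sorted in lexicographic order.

outcome vector order: (P1.R0,P1.R1)
|PSO outcomes| = 3

P1.R0=0 P1.R1=0
P1.R0=0 P1.R1=2
P1.R0=2 P1.R1=2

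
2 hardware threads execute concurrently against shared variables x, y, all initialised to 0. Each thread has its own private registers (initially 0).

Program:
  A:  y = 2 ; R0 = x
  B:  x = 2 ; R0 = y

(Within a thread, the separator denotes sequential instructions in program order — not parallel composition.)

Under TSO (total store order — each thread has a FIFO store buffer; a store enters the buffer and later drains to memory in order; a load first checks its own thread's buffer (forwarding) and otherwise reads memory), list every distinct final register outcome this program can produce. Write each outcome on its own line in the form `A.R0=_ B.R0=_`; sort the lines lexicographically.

A.R0=0 B.R0=0
A.R0=0 B.R0=2
A.R0=2 B.R0=0
A.R0=2 B.R0=2

outcome vector order: (A.R0,B.R0)
|TSO outcomes| = 4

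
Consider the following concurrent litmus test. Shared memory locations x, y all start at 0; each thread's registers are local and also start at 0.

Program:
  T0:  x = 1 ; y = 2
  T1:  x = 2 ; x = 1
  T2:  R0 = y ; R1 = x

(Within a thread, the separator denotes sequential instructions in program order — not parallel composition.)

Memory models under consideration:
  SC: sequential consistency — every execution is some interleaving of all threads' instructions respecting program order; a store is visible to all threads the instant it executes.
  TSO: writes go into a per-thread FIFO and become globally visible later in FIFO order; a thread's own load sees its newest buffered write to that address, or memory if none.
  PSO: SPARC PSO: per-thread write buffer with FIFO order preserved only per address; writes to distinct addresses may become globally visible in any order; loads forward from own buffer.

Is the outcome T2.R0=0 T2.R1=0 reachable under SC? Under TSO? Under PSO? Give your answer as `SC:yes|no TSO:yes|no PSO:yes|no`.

SC:yes TSO:yes PSO:yes

outcome vector order: (T2.R0,T2.R1)
[SC] allowed = {00; 01; 02; 21; 22}
[TSO] allowed = {00; 01; 02; 21; 22}
[PSO] allowed = {00; 01; 02; 20; 21; 22}
target 00 ∈ {SC,TSO,PSO}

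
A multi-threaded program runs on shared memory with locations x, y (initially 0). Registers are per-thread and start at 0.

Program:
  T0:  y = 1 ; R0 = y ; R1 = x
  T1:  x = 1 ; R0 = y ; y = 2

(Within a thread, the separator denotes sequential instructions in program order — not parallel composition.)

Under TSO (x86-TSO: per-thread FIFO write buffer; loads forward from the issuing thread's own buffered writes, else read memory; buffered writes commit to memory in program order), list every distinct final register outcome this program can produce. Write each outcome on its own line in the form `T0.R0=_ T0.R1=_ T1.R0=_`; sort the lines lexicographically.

outcome vector order: (T0.R0,T0.R1,T1.R0)
|TSO outcomes| = 6

T0.R0=1 T0.R1=0 T1.R0=0
T0.R0=1 T0.R1=0 T1.R0=1
T0.R0=1 T0.R1=1 T1.R0=0
T0.R0=1 T0.R1=1 T1.R0=1
T0.R0=2 T0.R1=1 T1.R0=0
T0.R0=2 T0.R1=1 T1.R0=1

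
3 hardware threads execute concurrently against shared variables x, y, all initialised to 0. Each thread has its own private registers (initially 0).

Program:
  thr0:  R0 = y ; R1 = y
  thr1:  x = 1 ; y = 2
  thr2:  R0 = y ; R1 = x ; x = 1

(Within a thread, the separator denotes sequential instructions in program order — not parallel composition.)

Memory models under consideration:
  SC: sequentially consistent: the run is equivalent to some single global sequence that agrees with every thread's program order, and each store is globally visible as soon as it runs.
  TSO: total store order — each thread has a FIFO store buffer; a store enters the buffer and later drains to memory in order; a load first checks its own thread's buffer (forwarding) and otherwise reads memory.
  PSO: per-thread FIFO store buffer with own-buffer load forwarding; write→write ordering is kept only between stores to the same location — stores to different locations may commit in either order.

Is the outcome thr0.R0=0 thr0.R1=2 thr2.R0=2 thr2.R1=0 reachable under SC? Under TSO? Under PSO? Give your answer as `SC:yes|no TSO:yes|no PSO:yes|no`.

SC:no TSO:no PSO:yes

outcome vector order: (thr0.R0,thr0.R1,thr2.R0,thr2.R1)
SC (9): <0 0 0 0> <0 0 0 1> <0 0 2 1> <0 2 0 0> <0 2 0 1> <0 2 2 1> <2 2 0 0> <2 2 0 1> <2 2 2 1>
TSO (9): <0 0 0 0> <0 0 0 1> <0 0 2 1> <0 2 0 0> <0 2 0 1> <0 2 2 1> <2 2 0 0> <2 2 0 1> <2 2 2 1>
PSO (12): <0 0 0 0> <0 0 0 1> <0 0 2 0> <0 0 2 1> <0 2 0 0> <0 2 0 1> <0 2 2 0> <0 2 2 1> <2 2 0 0> <2 2 0 1> <2 2 2 0> <2 2 2 1>
target <0 2 2 0> ∈ {PSO}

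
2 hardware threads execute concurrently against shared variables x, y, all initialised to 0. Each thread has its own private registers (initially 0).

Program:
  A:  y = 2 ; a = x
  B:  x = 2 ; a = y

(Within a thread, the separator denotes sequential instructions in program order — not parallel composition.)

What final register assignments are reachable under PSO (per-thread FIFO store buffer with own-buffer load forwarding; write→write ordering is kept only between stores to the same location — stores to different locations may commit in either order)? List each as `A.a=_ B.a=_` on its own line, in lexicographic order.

outcome vector order: (A.a,B.a)
|PSO outcomes| = 4

A.a=0 B.a=0
A.a=0 B.a=2
A.a=2 B.a=0
A.a=2 B.a=2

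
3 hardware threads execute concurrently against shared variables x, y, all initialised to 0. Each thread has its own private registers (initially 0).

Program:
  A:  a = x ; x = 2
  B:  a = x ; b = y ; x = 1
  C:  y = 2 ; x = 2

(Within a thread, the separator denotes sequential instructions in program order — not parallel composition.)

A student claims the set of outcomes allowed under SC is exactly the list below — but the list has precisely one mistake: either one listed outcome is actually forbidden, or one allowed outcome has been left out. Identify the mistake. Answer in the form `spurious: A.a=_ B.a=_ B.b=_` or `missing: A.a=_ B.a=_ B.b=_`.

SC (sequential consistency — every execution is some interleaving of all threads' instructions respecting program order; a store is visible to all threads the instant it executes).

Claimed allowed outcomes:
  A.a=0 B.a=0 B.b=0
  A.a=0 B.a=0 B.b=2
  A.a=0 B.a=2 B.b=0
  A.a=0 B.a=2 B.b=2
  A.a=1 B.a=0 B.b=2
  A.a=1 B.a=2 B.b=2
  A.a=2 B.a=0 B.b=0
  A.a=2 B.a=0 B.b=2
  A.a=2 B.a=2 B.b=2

outcome vector order: (A.a,B.a,B.b)
[SC] allowed = {<0 0 0> <0 0 2> <0 2 0> <0 2 2> <1 0 0> <1 0 2> <1 2 2> <2 0 0> <2 0 2> <2 2 2>}
SC∖claimed = {<1 0 0>}

missing: A.a=1 B.a=0 B.b=0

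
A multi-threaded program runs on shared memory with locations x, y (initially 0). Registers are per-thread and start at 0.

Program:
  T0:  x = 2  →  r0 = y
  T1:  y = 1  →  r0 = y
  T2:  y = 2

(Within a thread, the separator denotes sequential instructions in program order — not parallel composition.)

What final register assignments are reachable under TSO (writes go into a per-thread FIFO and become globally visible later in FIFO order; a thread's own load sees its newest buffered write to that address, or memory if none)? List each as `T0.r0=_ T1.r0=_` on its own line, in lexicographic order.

outcome vector order: (T0.r0,T1.r0)
|TSO outcomes| = 6

T0.r0=0 T1.r0=1
T0.r0=0 T1.r0=2
T0.r0=1 T1.r0=1
T0.r0=1 T1.r0=2
T0.r0=2 T1.r0=1
T0.r0=2 T1.r0=2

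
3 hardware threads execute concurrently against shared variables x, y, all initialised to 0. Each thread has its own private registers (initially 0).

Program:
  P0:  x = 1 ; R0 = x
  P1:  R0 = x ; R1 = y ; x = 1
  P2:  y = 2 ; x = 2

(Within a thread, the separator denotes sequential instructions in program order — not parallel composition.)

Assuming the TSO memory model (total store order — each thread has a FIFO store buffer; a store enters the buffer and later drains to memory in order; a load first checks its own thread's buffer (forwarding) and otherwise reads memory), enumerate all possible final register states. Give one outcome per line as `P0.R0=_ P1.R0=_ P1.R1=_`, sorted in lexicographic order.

P0.R0=1 P1.R0=0 P1.R1=0
P0.R0=1 P1.R0=0 P1.R1=2
P0.R0=1 P1.R0=1 P1.R1=0
P0.R0=1 P1.R0=1 P1.R1=2
P0.R0=1 P1.R0=2 P1.R1=2
P0.R0=2 P1.R0=0 P1.R1=0
P0.R0=2 P1.R0=0 P1.R1=2
P0.R0=2 P1.R0=1 P1.R1=0
P0.R0=2 P1.R0=1 P1.R1=2
P0.R0=2 P1.R0=2 P1.R1=2

outcome vector order: (P0.R0,P1.R0,P1.R1)
|TSO outcomes| = 10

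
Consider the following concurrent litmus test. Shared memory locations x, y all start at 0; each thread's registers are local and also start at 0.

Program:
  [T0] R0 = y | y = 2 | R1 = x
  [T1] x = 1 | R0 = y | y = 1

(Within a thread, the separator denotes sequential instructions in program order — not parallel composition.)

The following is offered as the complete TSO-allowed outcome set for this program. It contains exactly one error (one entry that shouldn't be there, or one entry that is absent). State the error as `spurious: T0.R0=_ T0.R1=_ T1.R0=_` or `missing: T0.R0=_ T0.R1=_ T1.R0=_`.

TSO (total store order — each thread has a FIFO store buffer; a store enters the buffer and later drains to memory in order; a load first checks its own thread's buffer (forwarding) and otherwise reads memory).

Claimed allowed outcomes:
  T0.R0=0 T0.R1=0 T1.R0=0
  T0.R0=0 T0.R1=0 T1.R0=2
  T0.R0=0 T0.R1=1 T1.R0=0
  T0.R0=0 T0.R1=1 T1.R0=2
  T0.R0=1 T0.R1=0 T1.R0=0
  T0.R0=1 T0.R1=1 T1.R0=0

outcome vector order: (T0.R0,T0.R1,T1.R0)
[TSO] allowed = {(0,0,0) (0,0,2) (0,1,0) (0,1,2) (1,1,0)}
claimed∖TSO = {(1,0,0)}

spurious: T0.R0=1 T0.R1=0 T1.R0=0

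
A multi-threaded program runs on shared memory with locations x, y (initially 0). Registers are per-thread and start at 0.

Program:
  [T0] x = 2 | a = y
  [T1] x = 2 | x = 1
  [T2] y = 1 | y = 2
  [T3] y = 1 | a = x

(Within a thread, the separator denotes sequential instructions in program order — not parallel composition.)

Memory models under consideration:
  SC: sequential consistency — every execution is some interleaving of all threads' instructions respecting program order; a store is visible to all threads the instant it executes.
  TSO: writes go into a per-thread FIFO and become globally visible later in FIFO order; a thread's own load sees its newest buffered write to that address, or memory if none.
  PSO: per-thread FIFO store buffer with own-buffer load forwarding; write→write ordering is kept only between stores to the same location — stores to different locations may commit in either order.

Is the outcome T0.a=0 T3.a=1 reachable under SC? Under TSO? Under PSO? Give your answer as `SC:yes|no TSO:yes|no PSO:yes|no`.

outcome vector order: (T0.a,T3.a)
SC (8): (0,1), (0,2), (1,0), (1,1), (1,2), (2,0), (2,1), (2,2)
TSO (9): (0,0), (0,1), (0,2), (1,0), (1,1), (1,2), (2,0), (2,1), (2,2)
PSO (9): (0,0), (0,1), (0,2), (1,0), (1,1), (1,2), (2,0), (2,1), (2,2)
target (0,1) ∈ {SC,TSO,PSO}

SC:yes TSO:yes PSO:yes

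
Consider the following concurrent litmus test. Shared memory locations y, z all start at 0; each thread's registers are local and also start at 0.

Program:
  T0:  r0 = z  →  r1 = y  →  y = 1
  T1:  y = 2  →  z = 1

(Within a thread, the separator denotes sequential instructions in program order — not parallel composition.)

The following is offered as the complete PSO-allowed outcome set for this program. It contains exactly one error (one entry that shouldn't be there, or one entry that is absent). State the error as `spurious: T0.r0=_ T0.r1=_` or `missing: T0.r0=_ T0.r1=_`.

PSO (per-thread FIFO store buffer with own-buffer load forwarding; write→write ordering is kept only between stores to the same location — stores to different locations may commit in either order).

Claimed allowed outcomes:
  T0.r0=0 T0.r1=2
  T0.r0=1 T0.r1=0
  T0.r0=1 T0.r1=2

outcome vector order: (T0.r0,T0.r1)
under PSO → <0 0>; <0 2>; <1 0>; <1 2>
PSO∖claimed = {<0 0>}

missing: T0.r0=0 T0.r1=0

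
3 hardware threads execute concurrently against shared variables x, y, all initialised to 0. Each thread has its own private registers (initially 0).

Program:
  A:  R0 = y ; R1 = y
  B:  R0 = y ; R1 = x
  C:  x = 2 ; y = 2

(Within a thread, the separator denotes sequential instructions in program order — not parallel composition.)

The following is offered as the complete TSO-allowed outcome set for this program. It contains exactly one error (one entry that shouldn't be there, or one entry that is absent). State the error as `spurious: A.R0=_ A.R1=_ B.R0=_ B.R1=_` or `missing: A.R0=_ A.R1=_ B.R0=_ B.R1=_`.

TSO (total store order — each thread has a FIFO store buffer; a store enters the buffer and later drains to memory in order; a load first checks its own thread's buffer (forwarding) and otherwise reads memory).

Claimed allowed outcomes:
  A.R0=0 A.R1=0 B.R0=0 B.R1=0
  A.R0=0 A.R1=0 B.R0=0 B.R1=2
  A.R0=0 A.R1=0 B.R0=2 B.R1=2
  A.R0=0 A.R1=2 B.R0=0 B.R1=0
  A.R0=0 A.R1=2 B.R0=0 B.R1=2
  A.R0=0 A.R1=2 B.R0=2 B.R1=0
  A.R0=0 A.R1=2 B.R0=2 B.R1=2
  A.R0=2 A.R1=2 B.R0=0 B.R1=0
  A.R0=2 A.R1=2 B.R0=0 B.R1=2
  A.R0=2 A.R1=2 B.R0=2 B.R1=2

outcome vector order: (A.R0,A.R1,B.R0,B.R1)
TSO (9): 0000; 0002; 0022; 0200; 0202; 0222; 2200; 2202; 2222
claimed∖TSO = {0220}

spurious: A.R0=0 A.R1=2 B.R0=2 B.R1=0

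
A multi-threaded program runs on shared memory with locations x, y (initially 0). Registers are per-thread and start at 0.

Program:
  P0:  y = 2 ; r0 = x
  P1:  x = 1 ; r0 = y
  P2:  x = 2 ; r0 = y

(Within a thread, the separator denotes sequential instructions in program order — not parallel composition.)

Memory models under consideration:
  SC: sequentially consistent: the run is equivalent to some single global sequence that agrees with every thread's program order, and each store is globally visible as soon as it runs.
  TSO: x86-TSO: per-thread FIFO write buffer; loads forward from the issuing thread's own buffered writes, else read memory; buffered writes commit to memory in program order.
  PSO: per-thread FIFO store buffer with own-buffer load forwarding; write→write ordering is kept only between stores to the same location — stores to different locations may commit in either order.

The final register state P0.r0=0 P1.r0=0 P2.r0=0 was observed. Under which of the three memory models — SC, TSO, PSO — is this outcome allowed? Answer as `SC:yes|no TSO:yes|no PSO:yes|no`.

SC:no TSO:yes PSO:yes

outcome vector order: (P0.r0,P1.r0,P2.r0)
SC (9): (0,2,2), (1,0,0), (1,0,2), (1,2,0), (1,2,2), (2,0,0), (2,0,2), (2,2,0), (2,2,2)
TSO (12): (0,0,0), (0,0,2), (0,2,0), (0,2,2), (1,0,0), (1,0,2), (1,2,0), (1,2,2), (2,0,0), (2,0,2), (2,2,0), (2,2,2)
PSO (12): (0,0,0), (0,0,2), (0,2,0), (0,2,2), (1,0,0), (1,0,2), (1,2,0), (1,2,2), (2,0,0), (2,0,2), (2,2,0), (2,2,2)
target (0,0,0) ∈ {TSO,PSO}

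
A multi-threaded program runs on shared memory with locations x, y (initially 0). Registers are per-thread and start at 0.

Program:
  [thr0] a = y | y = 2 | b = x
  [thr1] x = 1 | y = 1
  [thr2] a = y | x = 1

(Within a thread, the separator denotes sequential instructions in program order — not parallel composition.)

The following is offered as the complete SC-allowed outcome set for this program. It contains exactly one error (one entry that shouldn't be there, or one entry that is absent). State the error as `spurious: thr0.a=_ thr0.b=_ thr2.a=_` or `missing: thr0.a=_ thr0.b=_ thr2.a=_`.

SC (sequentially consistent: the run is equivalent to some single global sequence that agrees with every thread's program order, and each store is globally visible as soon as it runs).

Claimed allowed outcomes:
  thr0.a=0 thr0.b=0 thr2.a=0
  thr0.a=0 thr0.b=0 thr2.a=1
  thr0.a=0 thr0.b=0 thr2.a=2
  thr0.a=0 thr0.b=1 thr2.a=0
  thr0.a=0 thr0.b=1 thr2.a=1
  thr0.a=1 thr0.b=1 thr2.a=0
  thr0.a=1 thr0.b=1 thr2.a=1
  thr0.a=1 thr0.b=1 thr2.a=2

missing: thr0.a=0 thr0.b=1 thr2.a=2

outcome vector order: (thr0.a,thr0.b,thr2.a)
SC (9): (0,0,0), (0,0,1), (0,0,2), (0,1,0), (0,1,1), (0,1,2), (1,1,0), (1,1,1), (1,1,2)
SC∖claimed = {(0,1,2)}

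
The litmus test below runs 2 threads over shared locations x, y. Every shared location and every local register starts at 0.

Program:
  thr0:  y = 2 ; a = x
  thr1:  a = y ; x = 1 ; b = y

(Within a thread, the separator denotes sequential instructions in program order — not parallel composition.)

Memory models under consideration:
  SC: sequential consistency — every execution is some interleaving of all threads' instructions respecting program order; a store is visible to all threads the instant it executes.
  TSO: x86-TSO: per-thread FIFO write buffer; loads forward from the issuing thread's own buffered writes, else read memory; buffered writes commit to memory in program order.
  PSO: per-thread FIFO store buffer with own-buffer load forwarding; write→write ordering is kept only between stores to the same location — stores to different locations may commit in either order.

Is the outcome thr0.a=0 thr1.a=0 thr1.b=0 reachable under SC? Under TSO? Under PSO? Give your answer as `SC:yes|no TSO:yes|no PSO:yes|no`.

outcome vector order: (thr0.a,thr1.a,thr1.b)
under SC → (0,0,2); (0,2,2); (1,0,0); (1,0,2); (1,2,2)
under TSO → (0,0,0); (0,0,2); (0,2,2); (1,0,0); (1,0,2); (1,2,2)
under PSO → (0,0,0); (0,0,2); (0,2,2); (1,0,0); (1,0,2); (1,2,2)
target (0,0,0) ∈ {TSO,PSO}

SC:no TSO:yes PSO:yes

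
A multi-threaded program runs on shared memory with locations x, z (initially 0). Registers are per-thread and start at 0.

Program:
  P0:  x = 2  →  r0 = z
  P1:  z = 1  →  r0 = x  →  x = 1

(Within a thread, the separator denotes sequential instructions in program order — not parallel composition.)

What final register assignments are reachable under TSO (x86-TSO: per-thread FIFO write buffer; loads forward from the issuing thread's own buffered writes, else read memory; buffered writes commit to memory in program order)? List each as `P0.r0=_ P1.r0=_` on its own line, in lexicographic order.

P0.r0=0 P1.r0=0
P0.r0=0 P1.r0=2
P0.r0=1 P1.r0=0
P0.r0=1 P1.r0=2

outcome vector order: (P0.r0,P1.r0)
|TSO outcomes| = 4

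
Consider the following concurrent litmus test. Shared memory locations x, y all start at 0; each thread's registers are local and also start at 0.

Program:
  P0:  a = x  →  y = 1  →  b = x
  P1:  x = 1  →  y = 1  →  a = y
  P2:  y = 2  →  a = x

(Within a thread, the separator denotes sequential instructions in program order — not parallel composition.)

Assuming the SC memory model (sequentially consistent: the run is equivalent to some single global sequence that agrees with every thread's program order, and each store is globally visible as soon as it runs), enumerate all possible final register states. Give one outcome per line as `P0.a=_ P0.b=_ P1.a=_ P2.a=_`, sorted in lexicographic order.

P0.a=0 P0.b=0 P1.a=1 P2.a=0
P0.a=0 P0.b=0 P1.a=1 P2.a=1
P0.a=0 P0.b=0 P1.a=2 P2.a=1
P0.a=0 P0.b=1 P1.a=1 P2.a=0
P0.a=0 P0.b=1 P1.a=1 P2.a=1
P0.a=0 P0.b=1 P1.a=2 P2.a=1
P0.a=1 P0.b=1 P1.a=1 P2.a=0
P0.a=1 P0.b=1 P1.a=1 P2.a=1
P0.a=1 P0.b=1 P1.a=2 P2.a=1

outcome vector order: (P0.a,P0.b,P1.a,P2.a)
|SC outcomes| = 9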